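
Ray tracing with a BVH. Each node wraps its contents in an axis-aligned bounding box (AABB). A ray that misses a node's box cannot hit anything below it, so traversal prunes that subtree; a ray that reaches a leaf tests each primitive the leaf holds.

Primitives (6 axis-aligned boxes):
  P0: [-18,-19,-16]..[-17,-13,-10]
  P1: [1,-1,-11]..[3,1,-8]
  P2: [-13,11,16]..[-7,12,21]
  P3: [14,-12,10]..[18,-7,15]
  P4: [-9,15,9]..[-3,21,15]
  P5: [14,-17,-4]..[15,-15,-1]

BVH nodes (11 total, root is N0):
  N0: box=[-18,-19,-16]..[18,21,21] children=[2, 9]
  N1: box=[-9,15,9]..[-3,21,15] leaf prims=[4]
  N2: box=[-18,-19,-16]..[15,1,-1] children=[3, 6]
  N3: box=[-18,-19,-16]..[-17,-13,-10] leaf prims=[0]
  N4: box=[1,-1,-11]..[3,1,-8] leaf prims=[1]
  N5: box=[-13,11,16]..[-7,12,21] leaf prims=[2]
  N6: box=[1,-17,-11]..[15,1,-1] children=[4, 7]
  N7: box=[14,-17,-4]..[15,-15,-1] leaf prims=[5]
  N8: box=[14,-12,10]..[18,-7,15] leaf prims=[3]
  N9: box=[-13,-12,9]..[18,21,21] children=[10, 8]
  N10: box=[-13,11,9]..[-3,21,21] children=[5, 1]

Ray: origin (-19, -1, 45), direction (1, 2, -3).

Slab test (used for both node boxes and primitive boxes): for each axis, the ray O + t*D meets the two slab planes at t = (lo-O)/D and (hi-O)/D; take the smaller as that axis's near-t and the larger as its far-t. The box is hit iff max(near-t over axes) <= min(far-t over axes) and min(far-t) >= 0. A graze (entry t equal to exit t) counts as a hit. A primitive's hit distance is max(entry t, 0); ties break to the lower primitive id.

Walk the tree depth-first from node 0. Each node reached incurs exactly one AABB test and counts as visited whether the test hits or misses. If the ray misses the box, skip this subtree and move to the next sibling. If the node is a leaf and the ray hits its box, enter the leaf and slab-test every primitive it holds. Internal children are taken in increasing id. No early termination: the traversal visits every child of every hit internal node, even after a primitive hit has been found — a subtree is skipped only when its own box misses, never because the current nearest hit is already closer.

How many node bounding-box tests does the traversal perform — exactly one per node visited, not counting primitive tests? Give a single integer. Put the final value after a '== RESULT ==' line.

Trace the traversal:
N0 x:[1,37] y:[-9,11] z:[8,61/3] -> hit [8,11], descend [2, 9]
  N2 x:[1,34] y:[-9,1] z:[46/3,61/3] -> miss, prune
  N9 x:[6,37] y:[-11/2,11] z:[8,12] -> hit [8,11], descend [8, 10]
    N8 x:[33,37] y:[-11/2,-3] z:[10,35/3] -> miss, prune
    N10 x:[6,16] y:[6,11] z:[8,12] -> hit [8,11], descend [1, 5]
      N1 x:[10,16] y:[8,11] z:[10,12] -> hit [10,11] leaf, test {P4@t=10}
      N5 x:[6,12] y:[6,13/2] z:[8,29/3] -> miss, prune

Visited [0, 2, 9, 8, 10, 1, 5]. Tests: 7 box, 1 leaf. Nearest: P4.

== RESULT ==
7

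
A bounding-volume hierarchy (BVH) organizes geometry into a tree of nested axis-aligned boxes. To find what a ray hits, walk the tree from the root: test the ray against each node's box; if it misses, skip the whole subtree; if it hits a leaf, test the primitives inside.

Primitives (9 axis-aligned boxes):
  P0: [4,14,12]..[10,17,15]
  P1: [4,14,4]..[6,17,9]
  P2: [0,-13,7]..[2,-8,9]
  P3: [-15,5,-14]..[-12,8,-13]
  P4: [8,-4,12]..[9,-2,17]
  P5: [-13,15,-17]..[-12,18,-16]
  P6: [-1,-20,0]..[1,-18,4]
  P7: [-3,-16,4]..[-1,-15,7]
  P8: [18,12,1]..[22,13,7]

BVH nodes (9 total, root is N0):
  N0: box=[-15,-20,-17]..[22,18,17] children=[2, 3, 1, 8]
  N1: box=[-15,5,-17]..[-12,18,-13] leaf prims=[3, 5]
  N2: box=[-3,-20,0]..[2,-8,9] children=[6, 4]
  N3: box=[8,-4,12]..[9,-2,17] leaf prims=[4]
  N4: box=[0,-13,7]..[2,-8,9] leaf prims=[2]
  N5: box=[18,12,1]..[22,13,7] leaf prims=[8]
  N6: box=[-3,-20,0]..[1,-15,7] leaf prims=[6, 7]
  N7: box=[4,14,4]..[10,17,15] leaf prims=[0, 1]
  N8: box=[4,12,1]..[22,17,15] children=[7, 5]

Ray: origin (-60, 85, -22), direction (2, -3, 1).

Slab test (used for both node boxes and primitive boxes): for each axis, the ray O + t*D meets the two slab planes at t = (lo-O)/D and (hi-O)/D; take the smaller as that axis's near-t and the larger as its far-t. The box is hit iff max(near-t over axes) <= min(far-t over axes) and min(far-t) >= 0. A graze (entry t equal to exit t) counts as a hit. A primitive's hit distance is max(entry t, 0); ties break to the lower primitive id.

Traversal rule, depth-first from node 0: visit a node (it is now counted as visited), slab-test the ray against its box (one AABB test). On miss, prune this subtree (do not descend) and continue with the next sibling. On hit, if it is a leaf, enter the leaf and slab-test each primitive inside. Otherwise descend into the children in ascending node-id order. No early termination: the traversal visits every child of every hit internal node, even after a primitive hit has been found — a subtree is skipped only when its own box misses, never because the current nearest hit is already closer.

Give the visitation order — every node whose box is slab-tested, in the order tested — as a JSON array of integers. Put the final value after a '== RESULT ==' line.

Trace the traversal:
N0 x:[45/2,41] y:[67/3,35] z:[5,39] -> hit [45/2,35], descend [1, 2, 3, 8]
  N1 x:[45/2,24] y:[67/3,80/3] z:[5,9] -> miss, prune
  N2 x:[57/2,31] y:[31,35] z:[22,31] -> hit [31,31], descend [4, 6]
    N4 x:[30,31] y:[31,98/3] z:[29,31] -> hit [31,31] leaf, test {P2@t=31}
    N6 x:[57/2,61/2] y:[100/3,35] z:[22,29] -> miss, prune
  N3 x:[34,69/2] y:[29,89/3] z:[34,39] -> miss, prune
  N8 x:[32,41] y:[68/3,73/3] z:[23,37] -> miss, prune

7 AABB tests over nodes [0, 1, 2, 4, 6, 3, 8]; 1 leaf entered; closest P2.

== RESULT ==
[0, 1, 2, 4, 6, 3, 8]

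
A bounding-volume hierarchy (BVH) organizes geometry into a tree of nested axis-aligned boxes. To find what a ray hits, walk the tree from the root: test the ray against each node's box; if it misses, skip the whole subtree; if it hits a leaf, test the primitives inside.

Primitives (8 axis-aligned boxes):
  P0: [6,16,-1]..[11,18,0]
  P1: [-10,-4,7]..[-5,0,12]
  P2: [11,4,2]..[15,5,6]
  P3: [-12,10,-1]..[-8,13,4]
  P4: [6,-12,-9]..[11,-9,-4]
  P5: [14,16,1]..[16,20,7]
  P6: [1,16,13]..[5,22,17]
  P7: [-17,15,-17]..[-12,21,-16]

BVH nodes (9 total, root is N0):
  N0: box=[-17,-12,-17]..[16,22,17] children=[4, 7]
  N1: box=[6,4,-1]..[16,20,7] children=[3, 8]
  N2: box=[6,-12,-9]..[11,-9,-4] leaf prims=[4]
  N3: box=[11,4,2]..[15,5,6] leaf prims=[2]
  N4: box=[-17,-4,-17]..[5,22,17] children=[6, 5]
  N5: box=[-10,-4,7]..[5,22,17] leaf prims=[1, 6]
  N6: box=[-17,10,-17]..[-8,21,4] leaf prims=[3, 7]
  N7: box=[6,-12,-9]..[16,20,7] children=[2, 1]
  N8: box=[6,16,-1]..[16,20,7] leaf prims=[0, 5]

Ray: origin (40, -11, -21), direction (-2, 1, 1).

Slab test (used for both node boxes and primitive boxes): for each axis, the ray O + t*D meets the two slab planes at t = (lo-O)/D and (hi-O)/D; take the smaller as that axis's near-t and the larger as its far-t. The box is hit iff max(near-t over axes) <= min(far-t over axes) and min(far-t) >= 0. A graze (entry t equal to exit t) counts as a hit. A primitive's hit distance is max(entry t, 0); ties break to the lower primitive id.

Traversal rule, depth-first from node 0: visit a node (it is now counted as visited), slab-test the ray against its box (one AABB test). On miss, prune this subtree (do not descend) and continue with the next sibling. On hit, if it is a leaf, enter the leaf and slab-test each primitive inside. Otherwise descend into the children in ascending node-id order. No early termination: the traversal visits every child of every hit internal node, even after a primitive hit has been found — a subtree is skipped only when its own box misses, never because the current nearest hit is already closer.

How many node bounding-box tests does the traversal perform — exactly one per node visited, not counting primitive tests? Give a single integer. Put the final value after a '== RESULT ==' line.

Trace the traversal:
N0 x:[12,57/2] y:[-1,33] z:[4,38] -> hit [12,57/2], descend [4, 7]
  N4 x:[35/2,57/2] y:[7,33] z:[4,38] -> hit [35/2,57/2], descend [5, 6]
    N5 x:[35/2,25] y:[7,33] z:[28,38] -> miss, prune
    N6 x:[24,57/2] y:[21,32] z:[4,25] -> hit [24,25] leaf, test {P3@t=24, P7(miss)}
  N7 x:[12,17] y:[-1,31] z:[12,28] -> hit [12,17], descend [1, 2]
    N1 x:[12,17] y:[15,31] z:[20,28] -> miss, prune
    N2 x:[29/2,17] y:[-1,2] z:[12,17] -> miss, prune

Visited [0, 4, 5, 6, 7, 1, 2]. Tests: 7 box, 1 leaf. Nearest: P3.

== RESULT ==
7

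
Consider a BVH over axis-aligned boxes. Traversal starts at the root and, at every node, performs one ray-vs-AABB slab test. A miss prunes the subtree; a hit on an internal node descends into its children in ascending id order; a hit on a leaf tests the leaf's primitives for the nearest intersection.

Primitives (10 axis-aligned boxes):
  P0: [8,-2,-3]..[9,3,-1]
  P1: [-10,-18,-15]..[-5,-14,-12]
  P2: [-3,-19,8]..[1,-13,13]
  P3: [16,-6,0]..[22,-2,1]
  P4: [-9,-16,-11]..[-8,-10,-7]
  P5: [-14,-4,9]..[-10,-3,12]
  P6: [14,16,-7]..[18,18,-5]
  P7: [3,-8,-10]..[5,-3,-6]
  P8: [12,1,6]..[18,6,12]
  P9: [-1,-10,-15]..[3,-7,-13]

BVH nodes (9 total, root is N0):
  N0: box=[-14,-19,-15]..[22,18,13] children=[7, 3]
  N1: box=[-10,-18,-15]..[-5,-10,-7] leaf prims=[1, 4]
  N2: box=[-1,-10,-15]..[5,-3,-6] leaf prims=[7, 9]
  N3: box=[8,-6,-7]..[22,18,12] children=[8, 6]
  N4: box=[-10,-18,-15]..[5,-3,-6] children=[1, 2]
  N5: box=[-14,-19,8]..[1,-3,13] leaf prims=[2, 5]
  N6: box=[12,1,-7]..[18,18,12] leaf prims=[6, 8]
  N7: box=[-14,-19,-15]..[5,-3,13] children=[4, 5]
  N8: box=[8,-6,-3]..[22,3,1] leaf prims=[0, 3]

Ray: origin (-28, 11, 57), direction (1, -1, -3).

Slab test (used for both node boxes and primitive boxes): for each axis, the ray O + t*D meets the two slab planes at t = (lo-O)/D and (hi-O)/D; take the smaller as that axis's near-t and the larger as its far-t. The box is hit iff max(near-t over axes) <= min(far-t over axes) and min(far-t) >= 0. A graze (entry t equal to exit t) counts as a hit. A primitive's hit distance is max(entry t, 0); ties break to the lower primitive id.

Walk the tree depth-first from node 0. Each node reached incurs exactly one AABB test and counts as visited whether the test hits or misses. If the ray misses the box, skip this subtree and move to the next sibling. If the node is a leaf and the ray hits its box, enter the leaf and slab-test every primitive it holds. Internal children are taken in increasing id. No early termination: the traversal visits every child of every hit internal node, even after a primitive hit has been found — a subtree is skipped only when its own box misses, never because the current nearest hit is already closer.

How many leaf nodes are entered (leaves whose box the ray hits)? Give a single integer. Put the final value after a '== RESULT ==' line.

Trace the traversal:
N0 x:[14,50] y:[-7,30] z:[44/3,24] -> hit [44/3,24], descend [3, 7]
  N3 x:[36,50] y:[-7,17] z:[15,64/3] -> miss, prune
  N7 x:[14,33] y:[14,30] z:[44/3,24] -> hit [44/3,24], descend [4, 5]
    N4 x:[18,33] y:[14,29] z:[21,24] -> hit [21,24], descend [1, 2]
      N1 x:[18,23] y:[21,29] z:[64/3,24] -> hit [64/3,23] leaf, test {P1(miss), P4(miss)}
      N2 x:[27,33] y:[14,21] z:[21,24] -> miss, prune
    N5 x:[14,29] y:[14,30] z:[44/3,49/3] -> hit [44/3,49/3] leaf, test {P2(miss), P5@t=15}

7 AABB tests over nodes [0, 3, 7, 4, 1, 2, 5]; 2 leaves entered; closest P5.

== RESULT ==
2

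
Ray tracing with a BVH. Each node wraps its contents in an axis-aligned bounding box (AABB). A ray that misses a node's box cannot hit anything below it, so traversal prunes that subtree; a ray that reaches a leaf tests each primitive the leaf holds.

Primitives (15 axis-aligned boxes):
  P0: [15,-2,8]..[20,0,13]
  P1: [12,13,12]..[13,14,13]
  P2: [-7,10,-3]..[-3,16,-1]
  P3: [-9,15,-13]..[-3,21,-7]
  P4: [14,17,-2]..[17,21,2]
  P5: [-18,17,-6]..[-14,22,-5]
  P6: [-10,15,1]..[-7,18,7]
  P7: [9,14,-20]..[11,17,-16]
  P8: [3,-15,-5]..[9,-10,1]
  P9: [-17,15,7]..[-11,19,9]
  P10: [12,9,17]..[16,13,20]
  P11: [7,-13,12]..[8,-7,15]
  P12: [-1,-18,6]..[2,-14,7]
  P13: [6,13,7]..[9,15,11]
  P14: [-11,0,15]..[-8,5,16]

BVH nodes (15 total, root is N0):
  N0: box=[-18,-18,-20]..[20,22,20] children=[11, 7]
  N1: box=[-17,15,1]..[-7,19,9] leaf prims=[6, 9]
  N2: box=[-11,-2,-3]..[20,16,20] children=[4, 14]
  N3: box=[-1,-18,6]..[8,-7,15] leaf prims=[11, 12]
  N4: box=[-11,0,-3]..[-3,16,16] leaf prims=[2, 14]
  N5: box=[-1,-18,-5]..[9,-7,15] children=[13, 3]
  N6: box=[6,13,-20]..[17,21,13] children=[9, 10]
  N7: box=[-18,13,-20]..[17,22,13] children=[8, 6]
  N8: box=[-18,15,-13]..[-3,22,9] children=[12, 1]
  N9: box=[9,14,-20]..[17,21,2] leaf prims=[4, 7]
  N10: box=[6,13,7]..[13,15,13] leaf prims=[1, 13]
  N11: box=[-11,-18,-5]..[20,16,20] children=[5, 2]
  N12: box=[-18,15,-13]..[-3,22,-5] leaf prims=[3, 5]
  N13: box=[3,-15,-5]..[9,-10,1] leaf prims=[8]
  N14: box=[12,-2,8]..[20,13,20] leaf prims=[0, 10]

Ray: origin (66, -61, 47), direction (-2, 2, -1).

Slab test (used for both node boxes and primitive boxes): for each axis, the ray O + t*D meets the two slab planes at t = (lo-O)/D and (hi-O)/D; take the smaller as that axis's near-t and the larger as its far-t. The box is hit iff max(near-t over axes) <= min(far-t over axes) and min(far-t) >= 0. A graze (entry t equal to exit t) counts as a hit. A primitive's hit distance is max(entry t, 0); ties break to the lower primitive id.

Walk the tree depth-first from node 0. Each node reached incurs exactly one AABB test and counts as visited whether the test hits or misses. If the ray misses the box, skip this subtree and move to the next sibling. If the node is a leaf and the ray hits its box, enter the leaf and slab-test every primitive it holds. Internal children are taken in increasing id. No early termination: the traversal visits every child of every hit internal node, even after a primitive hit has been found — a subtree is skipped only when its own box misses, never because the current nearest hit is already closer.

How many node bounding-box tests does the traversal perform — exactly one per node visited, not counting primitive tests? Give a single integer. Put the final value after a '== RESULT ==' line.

Trace the traversal:
N0 x:[23,42] y:[43/2,83/2] z:[27,67] -> hit [27,83/2], descend [7, 11]
  N7 x:[49/2,42] y:[37,83/2] z:[34,67] -> hit [37,83/2], descend [6, 8]
    N6 x:[49/2,30] y:[37,41] z:[34,67] -> miss, prune
    N8 x:[69/2,42] y:[38,83/2] z:[38,60] -> hit [38,83/2], descend [1, 12]
      N1 x:[73/2,83/2] y:[38,40] z:[38,46] -> hit [38,40] leaf, test {P6(miss), P9@t=77/2}
      N12 x:[69/2,42] y:[38,83/2] z:[52,60] -> miss, prune
  N11 x:[23,77/2] y:[43/2,77/2] z:[27,52] -> hit [27,77/2], descend [2, 5]
    N2 x:[23,77/2] y:[59/2,77/2] z:[27,50] -> hit [59/2,77/2], descend [4, 14]
      N4 x:[69/2,77/2] y:[61/2,77/2] z:[31,50] -> hit [69/2,77/2] leaf, test {P2(miss), P14(miss)}
      N14 x:[23,27] y:[59/2,37] z:[27,39] -> miss, prune
    N5 x:[57/2,67/2] y:[43/2,27] z:[32,52] -> miss, prune

Visited [0, 7, 6, 8, 1, 12, 11, 2, 4, 14, 5]. Tests: 11 box, 2 leaf. Nearest: P9.

== RESULT ==
11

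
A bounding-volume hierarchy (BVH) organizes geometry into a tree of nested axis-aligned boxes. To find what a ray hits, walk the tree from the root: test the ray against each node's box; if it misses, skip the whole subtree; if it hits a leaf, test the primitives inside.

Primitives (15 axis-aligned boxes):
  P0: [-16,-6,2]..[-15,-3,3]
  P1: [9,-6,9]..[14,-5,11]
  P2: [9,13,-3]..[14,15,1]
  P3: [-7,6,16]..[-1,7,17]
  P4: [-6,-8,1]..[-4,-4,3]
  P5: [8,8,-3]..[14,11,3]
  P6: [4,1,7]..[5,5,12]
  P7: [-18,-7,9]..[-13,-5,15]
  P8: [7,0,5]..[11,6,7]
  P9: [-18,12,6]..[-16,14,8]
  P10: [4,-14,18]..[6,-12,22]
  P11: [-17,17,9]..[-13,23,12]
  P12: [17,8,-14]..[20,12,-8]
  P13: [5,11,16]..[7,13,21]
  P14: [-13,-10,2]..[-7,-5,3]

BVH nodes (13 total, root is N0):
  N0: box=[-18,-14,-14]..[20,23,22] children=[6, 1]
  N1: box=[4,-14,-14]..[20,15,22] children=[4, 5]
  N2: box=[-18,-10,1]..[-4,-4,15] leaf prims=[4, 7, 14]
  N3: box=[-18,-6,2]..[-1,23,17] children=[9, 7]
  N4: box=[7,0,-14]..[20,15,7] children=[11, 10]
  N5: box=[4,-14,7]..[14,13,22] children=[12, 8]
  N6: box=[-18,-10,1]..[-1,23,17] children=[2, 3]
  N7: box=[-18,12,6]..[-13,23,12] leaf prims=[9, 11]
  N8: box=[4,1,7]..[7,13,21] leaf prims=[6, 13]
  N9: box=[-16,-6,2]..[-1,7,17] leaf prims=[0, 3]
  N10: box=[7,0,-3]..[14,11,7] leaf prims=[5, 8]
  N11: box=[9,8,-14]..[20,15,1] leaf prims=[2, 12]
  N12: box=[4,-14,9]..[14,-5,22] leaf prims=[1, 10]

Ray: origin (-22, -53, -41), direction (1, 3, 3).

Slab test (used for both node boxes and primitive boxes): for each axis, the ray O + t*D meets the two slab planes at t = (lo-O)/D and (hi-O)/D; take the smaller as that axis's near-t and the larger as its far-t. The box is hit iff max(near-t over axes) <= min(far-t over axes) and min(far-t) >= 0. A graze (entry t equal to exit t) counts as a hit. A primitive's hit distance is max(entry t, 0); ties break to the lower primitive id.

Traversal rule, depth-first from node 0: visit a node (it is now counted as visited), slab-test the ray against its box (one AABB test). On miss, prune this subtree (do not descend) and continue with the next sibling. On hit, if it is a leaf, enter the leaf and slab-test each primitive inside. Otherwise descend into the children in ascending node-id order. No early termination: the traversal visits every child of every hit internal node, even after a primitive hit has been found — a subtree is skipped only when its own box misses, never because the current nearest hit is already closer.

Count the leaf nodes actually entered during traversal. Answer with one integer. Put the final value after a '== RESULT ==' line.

Trace the traversal:
N0 x:[4,42] y:[13,76/3] z:[9,21] -> hit [13,21], descend [1, 6]
  N1 x:[26,42] y:[13,68/3] z:[9,21] -> miss, prune
  N6 x:[4,21] y:[43/3,76/3] z:[14,58/3] -> hit [43/3,58/3], descend [2, 3]
    N2 x:[4,18] y:[43/3,49/3] z:[14,56/3] -> hit [43/3,49/3] leaf, test {P4(miss), P7(miss), P14@t=43/3}
    N3 x:[4,21] y:[47/3,76/3] z:[43/3,58/3] -> hit [47/3,58/3], descend [7, 9]
      N7 x:[4,9] y:[65/3,76/3] z:[47/3,53/3] -> miss, prune
      N9 x:[6,21] y:[47/3,20] z:[43/3,58/3] -> hit [47/3,58/3] leaf, test {P0(miss), P3(miss)}

Summary -> nodes [0, 1, 6, 2, 3, 7, 9]; box-tests=7; leaf-entries=2; first=P14

== RESULT ==
2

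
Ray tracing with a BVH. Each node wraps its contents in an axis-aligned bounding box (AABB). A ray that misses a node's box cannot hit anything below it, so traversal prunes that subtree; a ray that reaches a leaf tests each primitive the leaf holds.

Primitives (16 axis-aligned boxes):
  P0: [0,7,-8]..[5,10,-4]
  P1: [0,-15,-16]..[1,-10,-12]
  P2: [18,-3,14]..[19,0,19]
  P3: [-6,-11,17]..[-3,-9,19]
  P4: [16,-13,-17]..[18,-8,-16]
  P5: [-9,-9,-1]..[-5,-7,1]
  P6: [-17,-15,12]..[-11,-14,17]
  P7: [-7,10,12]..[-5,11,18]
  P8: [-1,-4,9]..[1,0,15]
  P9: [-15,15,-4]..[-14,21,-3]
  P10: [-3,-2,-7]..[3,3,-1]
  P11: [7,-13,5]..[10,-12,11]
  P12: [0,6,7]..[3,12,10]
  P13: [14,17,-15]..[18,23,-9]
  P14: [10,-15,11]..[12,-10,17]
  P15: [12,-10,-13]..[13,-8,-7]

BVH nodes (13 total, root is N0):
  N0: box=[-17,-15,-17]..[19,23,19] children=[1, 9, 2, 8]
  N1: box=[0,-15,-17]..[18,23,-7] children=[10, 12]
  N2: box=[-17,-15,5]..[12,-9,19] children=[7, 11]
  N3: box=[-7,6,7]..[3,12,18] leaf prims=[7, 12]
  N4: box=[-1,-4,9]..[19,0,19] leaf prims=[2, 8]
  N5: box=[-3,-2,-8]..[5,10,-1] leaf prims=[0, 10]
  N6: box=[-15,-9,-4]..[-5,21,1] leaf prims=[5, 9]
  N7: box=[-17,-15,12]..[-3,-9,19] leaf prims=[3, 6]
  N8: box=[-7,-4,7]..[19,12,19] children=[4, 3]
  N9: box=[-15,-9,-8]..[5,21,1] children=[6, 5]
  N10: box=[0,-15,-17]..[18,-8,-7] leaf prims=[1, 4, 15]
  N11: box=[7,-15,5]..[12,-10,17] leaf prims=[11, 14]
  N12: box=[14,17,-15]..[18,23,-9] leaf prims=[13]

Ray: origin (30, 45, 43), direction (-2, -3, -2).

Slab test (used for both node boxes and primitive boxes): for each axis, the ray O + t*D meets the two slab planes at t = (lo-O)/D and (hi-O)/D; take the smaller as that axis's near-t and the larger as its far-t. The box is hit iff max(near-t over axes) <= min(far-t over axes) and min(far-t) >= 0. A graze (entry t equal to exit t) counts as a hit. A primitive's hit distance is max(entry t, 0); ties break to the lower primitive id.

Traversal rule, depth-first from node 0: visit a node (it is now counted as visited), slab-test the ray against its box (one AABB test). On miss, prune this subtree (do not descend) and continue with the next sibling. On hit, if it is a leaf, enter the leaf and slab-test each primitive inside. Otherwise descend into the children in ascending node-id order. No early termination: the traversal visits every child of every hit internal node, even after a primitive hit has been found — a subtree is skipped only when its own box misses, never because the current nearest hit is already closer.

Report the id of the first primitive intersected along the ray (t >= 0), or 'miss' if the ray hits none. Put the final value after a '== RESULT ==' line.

Traverse from the root:
N0 x:[11/2,47/2] y:[22/3,20] z:[12,30] -> hit [12,20], descend [1, 2, 8, 9]
  N1 x:[6,15] y:[22/3,20] z:[25,30] -> miss, prune
  N2 x:[9,47/2] y:[18,20] z:[12,19] -> hit [18,19], descend [7, 11]
    N7 x:[33/2,47/2] y:[18,20] z:[12,31/2] -> miss, prune
    N11 x:[9,23/2] y:[55/3,20] z:[13,19] -> miss, prune
  N8 x:[11/2,37/2] y:[11,49/3] z:[12,18] -> hit [12,49/3], descend [3, 4]
    N3 x:[27/2,37/2] y:[11,13] z:[25/2,18] -> miss, prune
    N4 x:[11/2,31/2] y:[15,49/3] z:[12,17] -> hit [15,31/2] leaf, test {P2(miss), P8@t=15}
  N9 x:[25/2,45/2] y:[8,18] z:[21,51/2] -> miss, prune

order=[0, 1, 2, 7, 11, 8, 3, 4, 9]  |boxes|=9  |leaves|=1  hit=P8

== RESULT ==
8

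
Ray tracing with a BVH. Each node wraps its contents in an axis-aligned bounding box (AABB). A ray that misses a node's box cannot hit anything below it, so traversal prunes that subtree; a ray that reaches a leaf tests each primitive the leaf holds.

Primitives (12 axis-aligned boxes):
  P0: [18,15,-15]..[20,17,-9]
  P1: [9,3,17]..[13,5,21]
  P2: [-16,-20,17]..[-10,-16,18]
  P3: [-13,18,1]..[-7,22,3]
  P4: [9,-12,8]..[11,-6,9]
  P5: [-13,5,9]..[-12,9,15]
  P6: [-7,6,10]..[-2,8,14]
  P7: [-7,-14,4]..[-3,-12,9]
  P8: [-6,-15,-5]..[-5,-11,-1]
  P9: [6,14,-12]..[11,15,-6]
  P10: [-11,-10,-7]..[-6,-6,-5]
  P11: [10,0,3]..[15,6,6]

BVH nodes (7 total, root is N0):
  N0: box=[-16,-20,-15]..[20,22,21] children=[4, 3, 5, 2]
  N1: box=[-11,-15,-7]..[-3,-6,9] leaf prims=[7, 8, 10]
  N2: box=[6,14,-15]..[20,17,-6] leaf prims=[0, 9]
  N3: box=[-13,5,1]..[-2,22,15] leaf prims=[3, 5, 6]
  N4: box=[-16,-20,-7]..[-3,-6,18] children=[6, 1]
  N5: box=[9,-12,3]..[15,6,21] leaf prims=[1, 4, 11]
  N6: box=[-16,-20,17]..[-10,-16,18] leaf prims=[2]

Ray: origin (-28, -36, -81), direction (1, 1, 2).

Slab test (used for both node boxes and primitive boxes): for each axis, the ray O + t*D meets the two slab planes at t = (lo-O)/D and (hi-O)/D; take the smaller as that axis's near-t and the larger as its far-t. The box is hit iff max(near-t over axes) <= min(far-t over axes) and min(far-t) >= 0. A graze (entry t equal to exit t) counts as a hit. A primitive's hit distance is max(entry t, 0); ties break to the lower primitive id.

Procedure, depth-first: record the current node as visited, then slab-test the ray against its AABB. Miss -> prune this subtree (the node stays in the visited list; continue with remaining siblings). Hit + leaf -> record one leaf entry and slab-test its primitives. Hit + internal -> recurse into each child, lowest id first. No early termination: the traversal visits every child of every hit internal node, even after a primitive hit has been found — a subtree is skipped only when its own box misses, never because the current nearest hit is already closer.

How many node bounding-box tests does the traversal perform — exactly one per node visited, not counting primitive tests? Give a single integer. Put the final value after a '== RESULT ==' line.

Walk:
N0 x:[12,48] y:[16,58] z:[33,51] -> hit [33,48], descend [2, 3, 4, 5]
  N2 x:[34,48] y:[50,53] z:[33,75/2] -> miss, prune
  N3 x:[15,26] y:[41,58] z:[41,48] -> miss, prune
  N4 x:[12,25] y:[16,30] z:[37,99/2] -> miss, prune
  N5 x:[37,43] y:[24,42] z:[42,51] -> hit [42,42] leaf, test {P1(miss), P4(miss), P11@t=42}

Visited [0, 2, 3, 4, 5]. Tests: 5 box, 1 leaf. Nearest: P11.

== RESULT ==
5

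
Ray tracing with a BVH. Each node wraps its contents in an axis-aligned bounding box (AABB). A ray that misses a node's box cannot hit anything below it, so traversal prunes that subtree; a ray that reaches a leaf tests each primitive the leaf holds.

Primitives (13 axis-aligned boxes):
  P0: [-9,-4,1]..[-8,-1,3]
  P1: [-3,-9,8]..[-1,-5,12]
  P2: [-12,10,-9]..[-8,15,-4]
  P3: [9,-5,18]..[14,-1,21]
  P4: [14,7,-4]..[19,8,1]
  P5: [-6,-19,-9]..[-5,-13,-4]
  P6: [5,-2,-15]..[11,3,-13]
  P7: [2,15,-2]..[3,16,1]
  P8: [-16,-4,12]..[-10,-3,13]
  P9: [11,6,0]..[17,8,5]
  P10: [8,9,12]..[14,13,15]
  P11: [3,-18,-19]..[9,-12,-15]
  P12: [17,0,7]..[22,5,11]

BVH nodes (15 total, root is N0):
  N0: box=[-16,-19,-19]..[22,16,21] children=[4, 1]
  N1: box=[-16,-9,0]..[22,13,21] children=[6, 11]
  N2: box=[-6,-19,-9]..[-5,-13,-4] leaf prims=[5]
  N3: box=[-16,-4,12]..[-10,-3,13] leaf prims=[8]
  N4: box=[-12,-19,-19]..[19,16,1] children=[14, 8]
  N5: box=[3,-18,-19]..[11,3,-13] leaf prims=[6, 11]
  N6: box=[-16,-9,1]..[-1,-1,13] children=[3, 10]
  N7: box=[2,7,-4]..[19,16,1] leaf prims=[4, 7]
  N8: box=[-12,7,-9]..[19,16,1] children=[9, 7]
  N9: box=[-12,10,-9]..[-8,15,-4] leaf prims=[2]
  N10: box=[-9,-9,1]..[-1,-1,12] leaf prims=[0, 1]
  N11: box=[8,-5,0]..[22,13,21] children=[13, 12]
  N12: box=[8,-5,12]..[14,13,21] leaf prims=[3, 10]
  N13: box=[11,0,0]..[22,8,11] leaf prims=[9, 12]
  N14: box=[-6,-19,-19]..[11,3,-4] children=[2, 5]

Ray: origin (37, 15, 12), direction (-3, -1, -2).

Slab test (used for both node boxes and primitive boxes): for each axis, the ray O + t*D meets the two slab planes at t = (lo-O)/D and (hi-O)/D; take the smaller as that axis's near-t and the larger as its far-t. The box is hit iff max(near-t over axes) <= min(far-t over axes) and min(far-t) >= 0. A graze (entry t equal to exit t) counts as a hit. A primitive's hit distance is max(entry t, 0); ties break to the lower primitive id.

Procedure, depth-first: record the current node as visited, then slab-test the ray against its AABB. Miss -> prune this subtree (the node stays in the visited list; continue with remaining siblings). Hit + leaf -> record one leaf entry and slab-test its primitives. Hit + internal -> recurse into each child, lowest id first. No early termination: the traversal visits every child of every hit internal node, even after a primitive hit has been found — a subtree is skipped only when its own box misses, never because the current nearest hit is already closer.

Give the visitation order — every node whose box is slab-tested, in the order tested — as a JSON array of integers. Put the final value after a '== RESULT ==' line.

Trace the traversal:
N0 x:[5,53/3] y:[-1,34] z:[-9/2,31/2] -> hit [5,31/2], descend [1, 4]
  N1 x:[5,53/3] y:[2,24] z:[-9/2,6] -> hit [5,6], descend [6, 11]
    N6 x:[38/3,53/3] y:[16,24] z:[-1/2,11/2] -> miss, prune
    N11 x:[5,29/3] y:[2,20] z:[-9/2,6] -> hit [5,6], descend [12, 13]
      N12 x:[23/3,29/3] y:[2,20] z:[-9/2,0] -> miss, prune
      N13 x:[5,26/3] y:[7,15] z:[1/2,6] -> miss, prune
  N4 x:[6,49/3] y:[-1,34] z:[11/2,31/2] -> hit [6,31/2], descend [8, 14]
    N8 x:[6,49/3] y:[-1,8] z:[11/2,21/2] -> hit [6,8], descend [7, 9]
      N7 x:[6,35/3] y:[-1,8] z:[11/2,8] -> hit [6,8] leaf, test {P4@t=7, P7(miss)}
      N9 x:[15,49/3] y:[0,5] z:[8,21/2] -> miss, prune
    N14 x:[26/3,43/3] y:[12,34] z:[8,31/2] -> hit [12,43/3], descend [2, 5]
      N2 x:[14,43/3] y:[28,34] z:[8,21/2] -> miss, prune
      N5 x:[26/3,34/3] y:[12,33] z:[25/2,31/2] -> miss, prune

Summary -> nodes [0, 1, 6, 11, 12, 13, 4, 8, 7, 9, 14, 2, 5]; box-tests=13; leaf-entries=1; first=P4

== RESULT ==
[0, 1, 6, 11, 12, 13, 4, 8, 7, 9, 14, 2, 5]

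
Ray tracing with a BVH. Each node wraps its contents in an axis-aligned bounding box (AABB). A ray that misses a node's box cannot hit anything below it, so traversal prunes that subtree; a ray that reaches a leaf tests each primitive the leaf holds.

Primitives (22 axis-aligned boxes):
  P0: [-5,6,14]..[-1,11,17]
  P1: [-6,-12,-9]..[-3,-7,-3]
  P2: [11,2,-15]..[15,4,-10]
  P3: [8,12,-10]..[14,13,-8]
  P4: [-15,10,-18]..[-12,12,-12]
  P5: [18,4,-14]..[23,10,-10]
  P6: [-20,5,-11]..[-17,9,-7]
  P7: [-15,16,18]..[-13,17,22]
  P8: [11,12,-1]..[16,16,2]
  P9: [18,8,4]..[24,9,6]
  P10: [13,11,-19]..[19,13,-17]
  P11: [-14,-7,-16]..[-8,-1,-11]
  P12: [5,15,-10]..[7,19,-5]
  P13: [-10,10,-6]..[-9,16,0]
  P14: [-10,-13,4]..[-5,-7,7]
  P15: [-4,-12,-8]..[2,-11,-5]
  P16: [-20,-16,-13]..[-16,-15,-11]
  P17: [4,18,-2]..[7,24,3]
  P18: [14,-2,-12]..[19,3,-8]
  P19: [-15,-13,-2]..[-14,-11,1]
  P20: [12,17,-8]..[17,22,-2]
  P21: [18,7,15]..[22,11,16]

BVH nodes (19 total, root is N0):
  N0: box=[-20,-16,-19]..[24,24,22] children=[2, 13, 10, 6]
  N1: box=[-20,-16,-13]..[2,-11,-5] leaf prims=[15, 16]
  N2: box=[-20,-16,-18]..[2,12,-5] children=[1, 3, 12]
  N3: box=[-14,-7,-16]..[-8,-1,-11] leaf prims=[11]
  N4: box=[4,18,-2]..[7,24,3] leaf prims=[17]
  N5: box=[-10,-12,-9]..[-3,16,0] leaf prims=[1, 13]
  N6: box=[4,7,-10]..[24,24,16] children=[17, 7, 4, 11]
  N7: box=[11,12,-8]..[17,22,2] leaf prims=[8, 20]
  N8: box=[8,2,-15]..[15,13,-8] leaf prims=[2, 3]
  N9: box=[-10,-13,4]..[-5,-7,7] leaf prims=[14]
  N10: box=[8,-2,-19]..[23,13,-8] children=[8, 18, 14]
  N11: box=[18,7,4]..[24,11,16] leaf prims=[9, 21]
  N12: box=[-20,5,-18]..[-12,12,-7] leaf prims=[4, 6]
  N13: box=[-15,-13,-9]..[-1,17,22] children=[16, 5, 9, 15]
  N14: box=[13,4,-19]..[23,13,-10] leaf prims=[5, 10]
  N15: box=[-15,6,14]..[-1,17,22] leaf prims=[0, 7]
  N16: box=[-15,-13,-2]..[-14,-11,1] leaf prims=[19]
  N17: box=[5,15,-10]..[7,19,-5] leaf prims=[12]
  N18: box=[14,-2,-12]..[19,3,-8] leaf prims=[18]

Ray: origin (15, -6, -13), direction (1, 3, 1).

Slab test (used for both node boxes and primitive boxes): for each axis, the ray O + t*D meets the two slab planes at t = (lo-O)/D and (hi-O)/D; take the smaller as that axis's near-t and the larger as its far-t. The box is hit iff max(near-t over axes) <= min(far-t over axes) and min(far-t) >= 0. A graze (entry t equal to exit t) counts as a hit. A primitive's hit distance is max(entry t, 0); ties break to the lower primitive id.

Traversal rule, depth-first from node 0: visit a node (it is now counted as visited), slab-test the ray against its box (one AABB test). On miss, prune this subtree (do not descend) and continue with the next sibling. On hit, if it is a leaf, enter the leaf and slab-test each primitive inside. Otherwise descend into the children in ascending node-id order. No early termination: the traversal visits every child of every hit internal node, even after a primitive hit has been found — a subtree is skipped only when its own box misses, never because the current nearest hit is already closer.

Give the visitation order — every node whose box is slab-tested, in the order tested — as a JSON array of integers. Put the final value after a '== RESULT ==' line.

Walk:
N0 x:[-35,9] y:[-10/3,10] z:[-6,35] -> hit [-10/3,9], descend [2, 6, 10, 13]
  N2 x:[-35,-13] y:[-10/3,6] z:[-5,8] -> miss, prune
  N6 x:[-11,9] y:[13/3,10] z:[3,29] -> hit [13/3,9], descend [4, 7, 11, 17]
    N4 x:[-11,-8] y:[8,10] z:[11,16] -> miss, prune
    N7 x:[-4,2] y:[6,28/3] z:[5,15] -> miss, prune
    N11 x:[3,9] y:[13/3,17/3] z:[17,29] -> miss, prune
    N17 x:[-10,-8] y:[7,25/3] z:[3,8] -> miss, prune
  N10 x:[-7,8] y:[4/3,19/3] z:[-6,5] -> hit [4/3,5], descend [8, 14, 18]
    N8 x:[-7,0] y:[8/3,19/3] z:[-2,5] -> miss, prune
    N14 x:[-2,8] y:[10/3,19/3] z:[-6,3] -> miss, prune
    N18 x:[-1,4] y:[4/3,3] z:[1,5] -> hit [4/3,3] leaf, test {P18@t=4/3}
  N13 x:[-30,-16] y:[-7/3,23/3] z:[4,35] -> miss, prune

12 AABB tests over nodes [0, 2, 6, 4, 7, 11, 17, 10, 8, 14, 18, 13]; 1 leaf entered; closest P18.

== RESULT ==
[0, 2, 6, 4, 7, 11, 17, 10, 8, 14, 18, 13]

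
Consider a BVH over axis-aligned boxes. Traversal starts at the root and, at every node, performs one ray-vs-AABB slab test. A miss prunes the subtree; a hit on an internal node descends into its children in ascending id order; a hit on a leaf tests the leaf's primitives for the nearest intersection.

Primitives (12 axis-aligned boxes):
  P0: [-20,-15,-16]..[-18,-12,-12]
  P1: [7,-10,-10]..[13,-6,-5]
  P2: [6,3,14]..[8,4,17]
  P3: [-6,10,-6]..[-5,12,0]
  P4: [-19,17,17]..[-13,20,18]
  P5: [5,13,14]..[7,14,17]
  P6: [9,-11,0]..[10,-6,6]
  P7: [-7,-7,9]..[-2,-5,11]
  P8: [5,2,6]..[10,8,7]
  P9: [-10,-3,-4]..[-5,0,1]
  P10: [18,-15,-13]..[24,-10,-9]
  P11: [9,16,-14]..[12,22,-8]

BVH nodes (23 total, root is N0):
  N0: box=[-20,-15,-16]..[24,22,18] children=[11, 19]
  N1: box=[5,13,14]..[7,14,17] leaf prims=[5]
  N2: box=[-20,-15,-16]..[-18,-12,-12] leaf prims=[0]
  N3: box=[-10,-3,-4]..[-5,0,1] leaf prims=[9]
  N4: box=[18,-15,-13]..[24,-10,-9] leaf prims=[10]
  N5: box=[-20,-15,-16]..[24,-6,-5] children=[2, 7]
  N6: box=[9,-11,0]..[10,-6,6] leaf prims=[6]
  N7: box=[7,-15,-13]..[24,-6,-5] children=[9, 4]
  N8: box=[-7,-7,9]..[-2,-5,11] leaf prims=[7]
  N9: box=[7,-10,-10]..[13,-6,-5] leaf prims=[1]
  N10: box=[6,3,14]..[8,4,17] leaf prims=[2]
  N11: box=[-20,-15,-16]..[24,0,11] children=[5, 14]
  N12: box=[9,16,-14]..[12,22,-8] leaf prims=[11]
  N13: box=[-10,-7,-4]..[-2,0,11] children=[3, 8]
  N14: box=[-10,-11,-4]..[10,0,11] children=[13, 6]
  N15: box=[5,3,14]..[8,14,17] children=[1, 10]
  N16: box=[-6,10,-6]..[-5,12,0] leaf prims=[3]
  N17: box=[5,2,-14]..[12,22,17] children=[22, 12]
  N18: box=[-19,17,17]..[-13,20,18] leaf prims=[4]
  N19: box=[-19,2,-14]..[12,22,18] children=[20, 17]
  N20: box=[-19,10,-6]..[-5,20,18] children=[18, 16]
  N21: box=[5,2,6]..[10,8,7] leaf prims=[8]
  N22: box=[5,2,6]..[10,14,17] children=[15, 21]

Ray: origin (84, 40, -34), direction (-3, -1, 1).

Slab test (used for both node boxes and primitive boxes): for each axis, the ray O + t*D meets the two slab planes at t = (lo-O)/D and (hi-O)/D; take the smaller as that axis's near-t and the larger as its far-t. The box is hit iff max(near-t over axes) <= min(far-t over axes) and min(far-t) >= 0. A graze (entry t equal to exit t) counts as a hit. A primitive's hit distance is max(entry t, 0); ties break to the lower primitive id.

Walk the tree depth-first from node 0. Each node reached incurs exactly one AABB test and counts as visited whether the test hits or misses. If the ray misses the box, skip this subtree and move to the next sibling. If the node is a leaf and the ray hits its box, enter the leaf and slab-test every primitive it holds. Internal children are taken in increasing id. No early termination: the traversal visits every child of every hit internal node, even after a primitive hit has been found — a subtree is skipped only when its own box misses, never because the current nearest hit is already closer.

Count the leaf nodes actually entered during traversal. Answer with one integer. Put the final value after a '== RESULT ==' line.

Walk:
N0 x:[20,104/3] y:[18,55] z:[18,52] -> hit [20,104/3], descend [11, 19]
  N11 x:[20,104/3] y:[40,55] z:[18,45] -> miss, prune
  N19 x:[24,103/3] y:[18,38] z:[20,52] -> hit [24,103/3], descend [17, 20]
    N17 x:[24,79/3] y:[18,38] z:[20,51] -> hit [24,79/3], descend [12, 22]
      N12 x:[24,25] y:[18,24] z:[20,26] -> hit [24,24] leaf, test {P11@t=24}
      N22 x:[74/3,79/3] y:[26,38] z:[40,51] -> miss, prune
    N20 x:[89/3,103/3] y:[20,30] z:[28,52] -> hit [89/3,30], descend [16, 18]
      N16 x:[89/3,30] y:[28,30] z:[28,34] -> hit [89/3,30] leaf, test {P3@t=89/3}
      N18 x:[97/3,103/3] y:[20,23] z:[51,52] -> miss, prune

9 AABB tests over nodes [0, 11, 19, 17, 12, 22, 20, 16, 18]; 2 leaves entered; closest P11.

== RESULT ==
2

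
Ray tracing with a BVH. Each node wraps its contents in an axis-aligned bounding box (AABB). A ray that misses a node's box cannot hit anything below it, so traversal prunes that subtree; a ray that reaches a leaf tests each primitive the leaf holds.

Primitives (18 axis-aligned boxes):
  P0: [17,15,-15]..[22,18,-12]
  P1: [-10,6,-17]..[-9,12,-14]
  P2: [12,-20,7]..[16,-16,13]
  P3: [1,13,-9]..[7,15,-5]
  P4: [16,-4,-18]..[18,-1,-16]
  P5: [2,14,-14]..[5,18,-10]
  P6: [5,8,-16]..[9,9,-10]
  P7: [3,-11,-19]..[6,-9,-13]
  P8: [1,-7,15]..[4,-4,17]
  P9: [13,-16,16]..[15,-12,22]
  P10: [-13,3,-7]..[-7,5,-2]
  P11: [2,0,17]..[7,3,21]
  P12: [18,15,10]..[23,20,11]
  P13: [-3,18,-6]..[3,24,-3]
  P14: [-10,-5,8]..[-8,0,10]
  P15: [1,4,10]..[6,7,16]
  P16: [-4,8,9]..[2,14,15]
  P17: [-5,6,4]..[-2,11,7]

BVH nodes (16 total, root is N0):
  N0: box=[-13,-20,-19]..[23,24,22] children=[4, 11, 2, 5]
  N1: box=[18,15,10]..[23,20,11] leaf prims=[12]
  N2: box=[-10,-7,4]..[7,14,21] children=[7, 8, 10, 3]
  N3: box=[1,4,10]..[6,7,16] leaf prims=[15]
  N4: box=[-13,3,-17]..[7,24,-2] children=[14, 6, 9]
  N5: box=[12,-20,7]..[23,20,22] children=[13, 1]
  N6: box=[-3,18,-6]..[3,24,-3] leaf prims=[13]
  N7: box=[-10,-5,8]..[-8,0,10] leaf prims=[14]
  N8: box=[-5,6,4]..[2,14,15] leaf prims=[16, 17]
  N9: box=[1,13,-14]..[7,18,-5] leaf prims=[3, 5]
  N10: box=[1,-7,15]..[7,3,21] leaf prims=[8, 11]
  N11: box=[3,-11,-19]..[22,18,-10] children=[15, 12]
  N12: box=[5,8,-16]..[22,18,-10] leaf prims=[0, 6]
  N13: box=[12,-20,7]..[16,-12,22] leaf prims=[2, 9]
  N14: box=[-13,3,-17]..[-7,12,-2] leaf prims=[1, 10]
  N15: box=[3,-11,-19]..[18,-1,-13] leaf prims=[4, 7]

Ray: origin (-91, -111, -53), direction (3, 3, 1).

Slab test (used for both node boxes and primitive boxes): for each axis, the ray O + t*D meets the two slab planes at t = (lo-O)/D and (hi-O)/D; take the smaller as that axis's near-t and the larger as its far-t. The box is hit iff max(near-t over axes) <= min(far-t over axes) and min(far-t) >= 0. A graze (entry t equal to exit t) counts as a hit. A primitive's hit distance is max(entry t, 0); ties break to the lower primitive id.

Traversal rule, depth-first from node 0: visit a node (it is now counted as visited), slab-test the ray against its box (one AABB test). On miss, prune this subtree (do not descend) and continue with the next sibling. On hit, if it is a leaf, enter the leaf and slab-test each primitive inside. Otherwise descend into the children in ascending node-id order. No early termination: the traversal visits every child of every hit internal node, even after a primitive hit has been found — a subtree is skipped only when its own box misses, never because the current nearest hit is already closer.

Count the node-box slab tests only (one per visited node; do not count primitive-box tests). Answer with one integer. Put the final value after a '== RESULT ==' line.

Traverse from the root:
N0 x:[26,38] y:[91/3,45] z:[34,75] -> hit [34,38], descend [2, 4, 5, 11]
  N2 x:[27,98/3] y:[104/3,125/3] z:[57,74] -> miss, prune
  N4 x:[26,98/3] y:[38,45] z:[36,51] -> miss, prune
  N5 x:[103/3,38] y:[91/3,131/3] z:[60,75] -> miss, prune
  N11 x:[94/3,113/3] y:[100/3,43] z:[34,43] -> hit [34,113/3], descend [12, 15]
    N12 x:[32,113/3] y:[119/3,43] z:[37,43] -> miss, prune
    N15 x:[94/3,109/3] y:[100/3,110/3] z:[34,40] -> hit [34,109/3] leaf, test {P4@t=107/3, P7(miss)}

order=[0, 2, 4, 5, 11, 12, 15]  |boxes|=7  |leaves|=1  hit=P4

== RESULT ==
7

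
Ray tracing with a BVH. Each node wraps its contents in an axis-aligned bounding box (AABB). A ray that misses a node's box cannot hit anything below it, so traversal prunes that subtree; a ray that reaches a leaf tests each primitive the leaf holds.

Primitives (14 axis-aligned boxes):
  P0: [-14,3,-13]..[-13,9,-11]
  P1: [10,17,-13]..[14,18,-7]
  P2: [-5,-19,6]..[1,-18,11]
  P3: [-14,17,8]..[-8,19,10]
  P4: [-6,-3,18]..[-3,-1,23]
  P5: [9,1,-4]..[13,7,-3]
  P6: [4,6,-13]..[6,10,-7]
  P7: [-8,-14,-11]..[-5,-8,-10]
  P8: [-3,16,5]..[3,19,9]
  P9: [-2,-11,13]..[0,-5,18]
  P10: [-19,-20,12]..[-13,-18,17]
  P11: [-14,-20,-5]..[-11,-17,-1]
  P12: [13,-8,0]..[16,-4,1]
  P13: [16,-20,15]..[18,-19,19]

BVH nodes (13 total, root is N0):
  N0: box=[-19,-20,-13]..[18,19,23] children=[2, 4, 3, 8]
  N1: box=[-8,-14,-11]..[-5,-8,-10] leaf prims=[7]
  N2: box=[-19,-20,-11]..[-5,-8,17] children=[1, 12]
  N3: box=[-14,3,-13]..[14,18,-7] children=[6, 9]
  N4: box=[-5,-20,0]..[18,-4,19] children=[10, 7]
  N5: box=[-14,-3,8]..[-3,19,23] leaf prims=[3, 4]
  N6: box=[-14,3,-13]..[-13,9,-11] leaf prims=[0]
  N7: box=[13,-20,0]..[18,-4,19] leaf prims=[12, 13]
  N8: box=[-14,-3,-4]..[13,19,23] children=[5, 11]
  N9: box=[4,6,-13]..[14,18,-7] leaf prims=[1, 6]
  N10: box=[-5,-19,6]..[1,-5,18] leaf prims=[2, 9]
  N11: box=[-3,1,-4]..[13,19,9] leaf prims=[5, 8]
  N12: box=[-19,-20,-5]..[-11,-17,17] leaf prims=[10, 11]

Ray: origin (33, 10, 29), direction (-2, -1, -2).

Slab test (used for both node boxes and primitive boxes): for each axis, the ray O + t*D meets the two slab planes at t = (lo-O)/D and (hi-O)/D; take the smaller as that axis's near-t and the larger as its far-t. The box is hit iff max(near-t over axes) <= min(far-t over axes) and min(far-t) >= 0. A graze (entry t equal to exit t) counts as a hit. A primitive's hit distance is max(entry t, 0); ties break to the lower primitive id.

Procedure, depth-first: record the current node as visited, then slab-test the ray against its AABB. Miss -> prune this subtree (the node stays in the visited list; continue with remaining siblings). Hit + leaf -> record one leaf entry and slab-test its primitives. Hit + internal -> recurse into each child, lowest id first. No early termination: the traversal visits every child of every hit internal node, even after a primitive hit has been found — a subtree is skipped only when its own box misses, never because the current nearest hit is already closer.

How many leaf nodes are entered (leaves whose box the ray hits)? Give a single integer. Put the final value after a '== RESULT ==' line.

Traverse from the root:
N0 x:[15/2,26] y:[-9,30] z:[3,21] -> hit [15/2,21], descend [2, 3, 4, 8]
  N2 x:[19,26] y:[18,30] z:[6,20] -> hit [19,20], descend [1, 12]
    N1 x:[19,41/2] y:[18,24] z:[39/2,20] -> hit [39/2,20] leaf, test {P7@t=39/2}
    N12 x:[22,26] y:[27,30] z:[6,17] -> miss, prune
  N3 x:[19/2,47/2] y:[-8,7] z:[18,21] -> miss, prune
  N4 x:[15/2,19] y:[14,30] z:[5,29/2] -> hit [14,29/2], descend [7, 10]
    N7 x:[15/2,10] y:[14,30] z:[5,29/2] -> miss, prune
    N10 x:[16,19] y:[15,29] z:[11/2,23/2] -> miss, prune
  N8 x:[10,47/2] y:[-9,13] z:[3,33/2] -> hit [10,13], descend [5, 11]
    N5 x:[18,47/2] y:[-9,13] z:[3,21/2] -> miss, prune
    N11 x:[10,18] y:[-9,9] z:[10,33/2] -> miss, prune

Visited [0, 2, 1, 12, 3, 4, 7, 10, 8, 5, 11]. Tests: 11 box, 1 leaf. Nearest: P7.

== RESULT ==
1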